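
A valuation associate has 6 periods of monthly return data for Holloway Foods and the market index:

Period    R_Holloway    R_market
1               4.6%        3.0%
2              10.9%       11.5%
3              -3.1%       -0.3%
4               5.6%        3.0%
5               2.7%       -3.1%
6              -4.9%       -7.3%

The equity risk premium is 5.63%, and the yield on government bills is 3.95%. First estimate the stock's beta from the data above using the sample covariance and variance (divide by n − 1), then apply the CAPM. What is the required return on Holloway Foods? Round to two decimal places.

Mean R_i = (4.6 + 10.9 − 3.1 + 5.6 + 2.7 − 4.9) / 6 = 2.6333%
Mean R_m = (3.0 + 11.5 − 0.3 + 3.0 − 3.1 − 7.3) / 6 = 1.1333%
Σ(R_i − R̄_i)(R_m − R̄_m) = 166.3733  ⇒  Cov = 166.3733 / 5 = 33.2747
Σ(R_m − R̄_m)² = 205.5333  ⇒  Var(R_m) = 205.5333 / 5 = 41.1067
β = Cov / Var(R_m) = 33.2747 / 41.1067 = 0.8095
E(R) = R_f + β × MRP = 3.95% + 0.8095 × 5.63% = 8.51%

8.51%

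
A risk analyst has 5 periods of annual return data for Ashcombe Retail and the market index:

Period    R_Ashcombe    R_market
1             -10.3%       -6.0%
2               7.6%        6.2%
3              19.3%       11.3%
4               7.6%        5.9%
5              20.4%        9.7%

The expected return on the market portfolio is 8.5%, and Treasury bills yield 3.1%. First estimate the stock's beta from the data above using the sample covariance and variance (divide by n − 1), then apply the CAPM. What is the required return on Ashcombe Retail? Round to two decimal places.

12.72%

Mean R_i = (-10.3 + 7.6 + 19.3 + 7.6 + 20.4) / 5 = 8.9200%
Mean R_m = (-6.0 + 6.2 + 11.3 + 5.9 + 9.7) / 5 = 5.4200%
Σ(R_i − R̄_i)(R_m − R̄_m) = 327.9980  ⇒  Cov = 327.9980 / 4 = 81.9995
Σ(R_m − R̄_m)² = 184.1480  ⇒  Var(R_m) = 184.1480 / 4 = 46.0370
β = Cov / Var(R_m) = 81.9995 / 46.0370 = 1.7812
MRP = 8.5% − 3.1% = 5.40%
E(R) = R_f + β × MRP = 3.1% + 1.7812 × 5.4% = 12.72%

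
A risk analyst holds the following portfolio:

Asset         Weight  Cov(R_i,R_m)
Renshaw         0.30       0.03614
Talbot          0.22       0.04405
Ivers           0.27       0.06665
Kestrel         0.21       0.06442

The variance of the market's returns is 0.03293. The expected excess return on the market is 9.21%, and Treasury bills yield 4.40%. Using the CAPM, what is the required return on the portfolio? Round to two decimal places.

β_Renshaw = 0.03614 / 0.03293 = 1.0975
β_Talbot = 0.04405 / 0.03293 = 1.3377
β_Ivers = 0.06665 / 0.03293 = 2.0240
β_Kestrel = 0.06442 / 0.03293 = 1.9563
β_P = Σ w_i β_i = 0.30×1.0975 + 0.22×1.3377 + 0.27×2.0240 + 0.21×1.9563 = 1.5808
E(R_P) = R_f + β_P × MRP = 4.40% + 1.5808 × 9.21% = 18.96%

18.96%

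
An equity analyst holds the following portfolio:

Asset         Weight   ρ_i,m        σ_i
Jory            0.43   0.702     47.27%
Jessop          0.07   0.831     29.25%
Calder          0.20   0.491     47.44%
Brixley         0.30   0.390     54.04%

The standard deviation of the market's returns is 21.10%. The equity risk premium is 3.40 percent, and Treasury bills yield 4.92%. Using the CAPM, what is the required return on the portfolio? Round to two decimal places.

β_Jory = 0.702 × 47.27% / 21.10% = 1.5727
β_Jessop = 0.831 × 29.25% / 21.10% = 1.1520
β_Calder = 0.491 × 47.44% / 21.10% = 1.1039
β_Brixley = 0.390 × 54.04% / 21.10% = 0.9988
β_P = Σ w_i β_i = 0.43×1.5727 + 0.07×1.1520 + 0.20×1.1039 + 0.30×0.9988 = 1.2773
E(R_P) = R_f + β_P × MRP = 4.92% + 1.2773 × 3.40% = 9.26%

9.26%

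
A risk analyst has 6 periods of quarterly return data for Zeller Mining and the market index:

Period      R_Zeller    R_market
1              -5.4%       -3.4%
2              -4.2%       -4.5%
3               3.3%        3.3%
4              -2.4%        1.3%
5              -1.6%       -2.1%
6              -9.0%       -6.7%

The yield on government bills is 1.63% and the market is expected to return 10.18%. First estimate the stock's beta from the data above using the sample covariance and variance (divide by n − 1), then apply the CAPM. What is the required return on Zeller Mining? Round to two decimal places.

Mean R_i = (-5.4 − 4.2 + 3.3 − 2.4 − 1.6 − 9.0) / 6 = -3.2167%
Mean R_m = (-3.4 − 4.5 + 3.3 + 1.3 − 2.1 − 6.7) / 6 = -2.0167%
Σ(R_i − R̄_i)(R_m − R̄_m) = 69.7683  ⇒  Cov = 69.7683 / 5 = 13.9537
Σ(R_m − R̄_m)² = 69.2883  ⇒  Var(R_m) = 69.2883 / 5 = 13.8577
β = Cov / Var(R_m) = 13.9537 / 13.8577 = 1.0069
MRP = 10.18% − 1.63% = 8.55%
E(R) = R_f + β × MRP = 1.63% + 1.0069 × 8.55% = 10.24%

10.24%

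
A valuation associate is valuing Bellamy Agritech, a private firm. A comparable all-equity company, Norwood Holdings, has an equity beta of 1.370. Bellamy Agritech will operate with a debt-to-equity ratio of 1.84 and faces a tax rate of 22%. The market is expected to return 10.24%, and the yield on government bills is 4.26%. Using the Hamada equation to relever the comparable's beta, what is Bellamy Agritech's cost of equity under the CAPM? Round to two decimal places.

β_L = β_U × [1 + (1 − t)(D/E)] = 1.370 × [1 + (1 − 0.22) × 1.84]
    = 1.370 × [1 + 0.78 × 1.84] = 1.370 × 2.4352 = 3.3362
MRP = 10.24% − 4.26% = 5.98%
E(R) = R_f + β_L × MRP = 4.26% + 3.3362 × 5.98% = 24.21%

24.21%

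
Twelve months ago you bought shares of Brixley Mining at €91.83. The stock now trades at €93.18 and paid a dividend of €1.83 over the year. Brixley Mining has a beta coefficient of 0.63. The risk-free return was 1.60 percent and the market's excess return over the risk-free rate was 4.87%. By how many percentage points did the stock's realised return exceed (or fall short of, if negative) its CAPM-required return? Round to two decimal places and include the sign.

-1.21%

Realised HPR = (P1 + D1 − P0) / P0 = (93.18 + 1.83 − 91.83) / 91.83 = 3.18 / 91.83 = 3.4629%
CAPM required = R_f + β·MRP = 1.60% + 0.63 × 4.87% = 4.6681%
α = realised − required = 3.4629% − 4.6681% = -1.21%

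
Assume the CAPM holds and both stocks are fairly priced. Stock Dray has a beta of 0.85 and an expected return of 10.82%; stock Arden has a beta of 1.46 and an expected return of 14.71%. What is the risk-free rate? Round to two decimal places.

Both satisfy E(R) = R_f + β·MRP, so the slope of the SML is
MRP = (14.71% − 10.82%) / (1.46 − 0.85) = 3.89% / 0.61 = 6.3770%
R_f = E(R_Dray) − β_Dray·MRP = 10.82% − 0.85 × 6.3770% = 5.3996%

5.40%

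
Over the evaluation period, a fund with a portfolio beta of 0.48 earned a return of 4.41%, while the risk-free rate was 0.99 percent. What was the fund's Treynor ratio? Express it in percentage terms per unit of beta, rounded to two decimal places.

Treynor = (R_P − R_f) / β_P = (4.41% − 0.99%) / 0.4800 = 3.42% / 0.4800 = 7.13%

7.13%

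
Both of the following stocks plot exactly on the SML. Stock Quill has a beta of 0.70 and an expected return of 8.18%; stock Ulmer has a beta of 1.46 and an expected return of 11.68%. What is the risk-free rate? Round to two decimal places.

Both satisfy E(R) = R_f + β·MRP, so the slope of the SML is
MRP = (11.68% − 8.18%) / (1.46 − 0.70) = 3.50% / 0.76 = 4.6053%
R_f = E(R_Quill) − β_Quill·MRP = 8.18% − 0.70 × 4.6053% = 4.9563%

4.96%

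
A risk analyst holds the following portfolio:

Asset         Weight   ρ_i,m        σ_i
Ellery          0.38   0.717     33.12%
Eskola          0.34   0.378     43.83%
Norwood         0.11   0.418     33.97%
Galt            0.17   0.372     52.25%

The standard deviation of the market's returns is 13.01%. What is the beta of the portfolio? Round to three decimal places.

1.501

β_Ellery = 0.717 × 33.12% / 13.01% = 1.8253
β_Eskola = 0.378 × 43.83% / 13.01% = 1.2735
β_Norwood = 0.418 × 33.97% / 13.01% = 1.0914
β_Galt = 0.372 × 52.25% / 13.01% = 1.4940
β_P = Σ w_i β_i = 0.38×1.8253 + 0.34×1.2735 + 0.11×1.0914 + 0.17×1.4940 = 1.5006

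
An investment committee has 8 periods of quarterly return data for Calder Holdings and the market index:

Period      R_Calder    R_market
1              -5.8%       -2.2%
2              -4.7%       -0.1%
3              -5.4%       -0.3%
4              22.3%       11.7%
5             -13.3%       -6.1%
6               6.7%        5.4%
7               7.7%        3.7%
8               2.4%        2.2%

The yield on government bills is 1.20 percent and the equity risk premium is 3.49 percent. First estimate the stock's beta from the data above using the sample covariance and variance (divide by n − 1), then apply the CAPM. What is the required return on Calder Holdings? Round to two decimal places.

Mean R_i = (-5.8 − 4.7 − 5.4 + 22.3 − 13.3 + 6.7 + 7.7 + 2.4) / 8 = 1.2375%
Mean R_m = (-2.2 − 0.1 − 0.3 + 11.7 − 6.1 + 5.4 + 3.7 + 2.2) / 8 = 1.7875%
Σ(R_i − R̄_i)(R_m − R̄_m) = 409.1438  ⇒  Cov = 409.1438 / 7 = 58.4491
Σ(R_m − R̄_m)² = 201.1688  ⇒  Var(R_m) = 201.1688 / 7 = 28.7384
β = Cov / Var(R_m) = 58.4491 / 28.7384 = 2.0338
E(R) = R_f + β × MRP = 1.20% + 2.0338 × 3.49% = 8.30%

8.30%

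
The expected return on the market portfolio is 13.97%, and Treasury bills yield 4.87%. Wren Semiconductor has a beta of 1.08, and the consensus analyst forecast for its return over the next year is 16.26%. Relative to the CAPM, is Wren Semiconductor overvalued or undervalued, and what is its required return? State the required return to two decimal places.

Undervalued; required return 14.70%

MRP = 13.97% − 4.87% = 9.10%
Required return = R_f + β·MRP = 4.87% + 1.08 × 9.10% = 14.70%
Forecast 16.26% > required 14.70% → the stock plots above the SML → undervalued.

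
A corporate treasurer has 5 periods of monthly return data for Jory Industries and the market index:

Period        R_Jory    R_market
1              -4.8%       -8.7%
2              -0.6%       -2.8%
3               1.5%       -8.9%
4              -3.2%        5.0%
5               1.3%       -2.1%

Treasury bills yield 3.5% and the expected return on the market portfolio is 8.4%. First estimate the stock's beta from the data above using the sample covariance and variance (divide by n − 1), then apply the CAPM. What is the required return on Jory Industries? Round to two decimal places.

3.17%

Mean R_i = (-4.8 − 0.6 + 1.5 − 3.2 + 1.3) / 5 = -1.1600%
Mean R_m = (-8.7 − 2.8 − 8.9 + 5.0 − 2.1) / 5 = -3.5000%
Σ(R_i − R̄_i)(R_m − R̄_m) = -8.9400  ⇒  Cov = -8.9400 / 4 = -2.2350
Σ(R_m − R̄_m)² = 130.9000  ⇒  Var(R_m) = 130.9000 / 4 = 32.7250
β = Cov / Var(R_m) = -2.2350 / 32.7250 = -0.0683
MRP = 8.4% − 3.5% = 4.90%
E(R) = R_f + β × MRP = 3.5% + -0.0683 × 4.9% = 3.17%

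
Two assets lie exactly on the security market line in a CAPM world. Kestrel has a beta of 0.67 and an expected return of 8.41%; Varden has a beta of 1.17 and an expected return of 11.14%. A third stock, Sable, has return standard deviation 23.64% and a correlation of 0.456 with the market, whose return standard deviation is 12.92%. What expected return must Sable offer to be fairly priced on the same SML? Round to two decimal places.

MRP = (11.14% − 8.41%) / (1.17 − 0.67) = 5.4600%
R_f = 8.41% − 0.67 × 5.4600% = 4.7518%
β_Sable = ρ·σ_i/σ_m = 0.456 × 23.64 / 12.92 = 0.8344
E(R_Sable) = R_f + β × MRP = 4.7518% + 0.8344 × 5.4600% = 9.31%

9.31%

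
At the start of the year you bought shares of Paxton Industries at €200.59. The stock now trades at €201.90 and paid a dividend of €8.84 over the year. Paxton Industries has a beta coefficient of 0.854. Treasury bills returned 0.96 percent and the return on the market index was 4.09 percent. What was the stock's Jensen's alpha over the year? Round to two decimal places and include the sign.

Realised HPR = (P1 + D1 − P0) / P0 = (201.90 + 8.84 − 200.59) / 200.59 = 10.15 / 200.59 = 5.0601%
MRP = 4.09% − 0.96% = 3.13%
CAPM required = R_f + β·MRP = 0.96% + 0.854 × 3.13% = 3.63302%
α = realised − required = 5.0601% − 3.63302% = +1.43%

+1.43%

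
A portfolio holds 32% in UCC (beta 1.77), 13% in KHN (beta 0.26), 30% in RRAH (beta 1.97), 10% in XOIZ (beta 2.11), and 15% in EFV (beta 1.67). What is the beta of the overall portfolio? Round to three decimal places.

1.653

β_P = Σ w_i β_i = 0.32×1.77 + 0.13×0.26 + 0.30×1.97 + 0.10×2.11 + 0.15×1.67 = 1.6527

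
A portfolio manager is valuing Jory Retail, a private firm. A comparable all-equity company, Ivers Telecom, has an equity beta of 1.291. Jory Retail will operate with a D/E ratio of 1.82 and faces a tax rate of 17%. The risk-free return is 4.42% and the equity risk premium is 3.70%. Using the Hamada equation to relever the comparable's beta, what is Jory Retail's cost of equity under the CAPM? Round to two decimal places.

16.41%

β_L = β_U × [1 + (1 − t)(D/E)] = 1.291 × [1 + (1 − 0.17) × 1.82]
    = 1.291 × [1 + 0.83 × 1.82] = 1.291 × 2.5106 = 3.2412
E(R) = R_f + β_L × MRP = 4.42% + 3.2412 × 3.70% = 16.41%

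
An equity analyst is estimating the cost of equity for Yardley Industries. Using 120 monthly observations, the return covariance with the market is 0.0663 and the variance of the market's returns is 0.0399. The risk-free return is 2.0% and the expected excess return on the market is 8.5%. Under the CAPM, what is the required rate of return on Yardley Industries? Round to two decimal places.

16.12%

β = Cov(R_i, R_m) / Var(R_m) = 0.0663 / 0.0399 = 1.6617
E(R) = R_f + β × MRP = 2.0% + 1.6617 × 8.5% = 16.12%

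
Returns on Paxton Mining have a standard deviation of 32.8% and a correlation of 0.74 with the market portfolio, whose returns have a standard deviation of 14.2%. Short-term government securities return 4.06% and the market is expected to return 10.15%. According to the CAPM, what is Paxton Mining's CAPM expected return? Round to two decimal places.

14.47%

β = ρ × σ_i / σ_m = 0.74 × 32.8% / 14.2% = 1.7093
MRP = 10.15% − 4.06% = 6.09%
E(R) = 4.06% + 1.7093 × 6.09% = 14.47%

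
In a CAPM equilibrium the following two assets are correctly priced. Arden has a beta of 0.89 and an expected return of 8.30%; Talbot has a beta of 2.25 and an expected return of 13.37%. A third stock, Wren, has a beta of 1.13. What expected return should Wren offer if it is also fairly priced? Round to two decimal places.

MRP (SML slope) = (13.37% − 8.30%) / (2.25 − 0.89) = 5.07% / 1.36 = 3.7279%
R_f (intercept) = 8.30% − 0.89 × 3.7279% = 4.9822%
E(R_Wren) = R_f + β × MRP = 4.9822% + 1.13 × 3.7279% = 9.19%

9.19%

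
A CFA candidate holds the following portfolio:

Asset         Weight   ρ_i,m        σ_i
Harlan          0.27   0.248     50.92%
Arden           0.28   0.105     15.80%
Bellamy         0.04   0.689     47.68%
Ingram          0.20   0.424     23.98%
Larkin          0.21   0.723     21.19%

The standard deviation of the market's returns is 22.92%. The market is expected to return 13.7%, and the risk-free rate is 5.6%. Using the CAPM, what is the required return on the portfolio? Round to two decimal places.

β_Harlan = 0.248 × 50.92% / 22.92% = 0.5510
β_Arden = 0.105 × 15.80% / 22.92% = 0.0724
β_Bellamy = 0.689 × 47.68% / 22.92% = 1.4333
β_Ingram = 0.424 × 23.98% / 22.92% = 0.4436
β_Larkin = 0.723 × 21.19% / 22.92% = 0.6684
β_P = Σ w_i β_i = 0.27×0.5510 + 0.28×0.0724 + 0.04×1.4333 + 0.20×0.4436 + 0.21×0.6684 = 0.4555
MRP = 13.7% − 5.6% = 8.10%
E(R_P) = R_f + β_P × MRP = 5.6% + 0.4555 × 8.1% = 9.29%

9.29%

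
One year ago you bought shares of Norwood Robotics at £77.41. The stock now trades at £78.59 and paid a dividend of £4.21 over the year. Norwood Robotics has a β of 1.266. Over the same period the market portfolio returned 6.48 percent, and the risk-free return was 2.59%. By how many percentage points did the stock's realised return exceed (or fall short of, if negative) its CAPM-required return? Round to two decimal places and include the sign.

-0.55%

Realised HPR = (P1 + D1 − P0) / P0 = (78.59 + 4.21 − 77.41) / 77.41 = 5.39 / 77.41 = 6.9629%
MRP = 6.48% − 2.59% = 3.89%
CAPM required = R_f + β·MRP = 2.59% + 1.266 × 3.89% = 7.51474%
α = realised − required = 6.9629% − 7.51474% = -0.55%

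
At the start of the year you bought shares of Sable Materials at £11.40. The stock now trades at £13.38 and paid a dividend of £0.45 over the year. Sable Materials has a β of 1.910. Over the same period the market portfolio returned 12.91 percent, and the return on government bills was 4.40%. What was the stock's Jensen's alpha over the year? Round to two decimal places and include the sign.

+0.66%

Realised HPR = (P1 + D1 − P0) / P0 = (13.38 + 0.45 − 11.40) / 11.40 = 2.43 / 11.40 = 21.3158%
MRP = 12.91% − 4.40% = 8.51%
CAPM required = R_f + β·MRP = 4.40% + 1.910 × 8.51% = 20.65410%
α = realised − required = 21.3158% − 20.65410% = +0.66%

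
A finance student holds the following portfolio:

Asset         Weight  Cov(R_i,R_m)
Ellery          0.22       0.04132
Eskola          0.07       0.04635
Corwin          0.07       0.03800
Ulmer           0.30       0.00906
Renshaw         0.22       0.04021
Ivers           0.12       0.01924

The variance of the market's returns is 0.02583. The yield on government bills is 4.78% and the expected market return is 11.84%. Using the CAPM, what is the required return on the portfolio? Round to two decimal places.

β_Ellery = 0.04132 / 0.02583 = 1.5997
β_Eskola = 0.04635 / 0.02583 = 1.7944
β_Corwin = 0.03800 / 0.02583 = 1.4712
β_Ulmer = 0.00906 / 0.02583 = 0.3508
β_Renshaw = 0.04021 / 0.02583 = 1.5567
β_Ivers = 0.01924 / 0.02583 = 0.7449
β_P = Σ w_i β_i = 0.22×1.5997 + 0.07×1.7944 + 0.07×1.4712 + 0.30×0.3508 + 0.22×1.5567 + 0.12×0.7449 = 1.1176
MRP = 11.84% − 4.78% = 7.06%
E(R_P) = R_f + β_P × MRP = 4.78% + 1.1176 × 7.06% = 12.67%

12.67%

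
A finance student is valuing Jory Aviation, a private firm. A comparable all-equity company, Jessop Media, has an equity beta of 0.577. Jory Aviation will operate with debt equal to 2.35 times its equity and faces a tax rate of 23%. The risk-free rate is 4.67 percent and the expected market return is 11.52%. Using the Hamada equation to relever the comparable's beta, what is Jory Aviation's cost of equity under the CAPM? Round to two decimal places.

15.77%

β_L = β_U × [1 + (1 − t)(D/E)] = 0.577 × [1 + (1 − 0.23) × 2.35]
    = 0.577 × [1 + 0.77 × 2.35] = 0.577 × 2.8095 = 1.6211
MRP = 11.52% − 4.67% = 6.85%
E(R) = R_f + β_L × MRP = 4.67% + 1.6211 × 6.85% = 15.77%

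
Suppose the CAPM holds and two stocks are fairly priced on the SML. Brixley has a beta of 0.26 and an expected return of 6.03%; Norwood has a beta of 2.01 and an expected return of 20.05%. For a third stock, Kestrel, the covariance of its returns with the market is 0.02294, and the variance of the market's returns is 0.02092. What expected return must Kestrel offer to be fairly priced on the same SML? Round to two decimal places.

MRP = (20.05% − 6.03%) / (2.01 − 0.26) = 8.0114%
R_f = 6.03% − 0.26 × 8.0114% = 3.9470%
β_Kestrel = Cov / Var(R_m) = 0.02294 / 0.02092 = 1.0966
E(R_Kestrel) = R_f + β × MRP = 3.9470% + 1.0966 × 8.0114% = 12.73%

12.73%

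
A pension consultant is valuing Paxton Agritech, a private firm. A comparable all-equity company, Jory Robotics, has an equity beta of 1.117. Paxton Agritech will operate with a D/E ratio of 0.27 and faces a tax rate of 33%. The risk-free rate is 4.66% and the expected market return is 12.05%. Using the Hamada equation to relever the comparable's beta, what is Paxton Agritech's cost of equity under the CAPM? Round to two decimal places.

14.41%

β_L = β_U × [1 + (1 − t)(D/E)] = 1.117 × [1 + (1 − 0.33) × 0.27]
    = 1.117 × [1 + 0.67 × 0.27] = 1.117 × 1.1809 = 1.3191
MRP = 12.05% − 4.66% = 7.39%
E(R) = R_f + β_L × MRP = 4.66% + 1.3191 × 7.39% = 14.41%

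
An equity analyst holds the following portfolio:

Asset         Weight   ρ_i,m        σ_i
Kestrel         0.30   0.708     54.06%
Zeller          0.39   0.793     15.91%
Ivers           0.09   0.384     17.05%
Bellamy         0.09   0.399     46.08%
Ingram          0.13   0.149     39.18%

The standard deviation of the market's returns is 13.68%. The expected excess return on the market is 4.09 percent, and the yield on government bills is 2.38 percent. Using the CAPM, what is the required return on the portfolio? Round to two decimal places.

8.18%

β_Kestrel = 0.708 × 54.06% / 13.68% = 2.7978
β_Zeller = 0.793 × 15.91% / 13.68% = 0.9223
β_Ivers = 0.384 × 17.05% / 13.68% = 0.4786
β_Bellamy = 0.399 × 46.08% / 13.68% = 1.3440
β_Ingram = 0.149 × 39.18% / 13.68% = 0.4267
β_P = Σ w_i β_i = 0.30×2.7978 + 0.39×0.9223 + 0.09×0.4786 + 0.09×1.3440 + 0.13×0.4267 = 1.4185
E(R_P) = R_f + β_P × MRP = 2.38% + 1.4185 × 4.09% = 8.18%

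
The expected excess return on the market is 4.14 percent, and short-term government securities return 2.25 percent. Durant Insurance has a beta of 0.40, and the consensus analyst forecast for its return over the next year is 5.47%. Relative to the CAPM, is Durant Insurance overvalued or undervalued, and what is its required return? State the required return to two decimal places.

Required return = R_f + β·MRP = 2.25% + 0.40 × 4.14% = 3.91%
Forecast 5.47% > required 3.91% → the stock plots above the SML → undervalued.

Undervalued; required return 3.91%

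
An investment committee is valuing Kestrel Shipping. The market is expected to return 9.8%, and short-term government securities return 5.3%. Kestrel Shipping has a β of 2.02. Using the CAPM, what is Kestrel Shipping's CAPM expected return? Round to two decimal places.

14.39%

Market risk premium = E(R_m) − R_f = 9.8% − 5.3% = 4.50%
E(R) = R_f + β × MRP = 5.3% + 2.02 × 4.5% = 14.39%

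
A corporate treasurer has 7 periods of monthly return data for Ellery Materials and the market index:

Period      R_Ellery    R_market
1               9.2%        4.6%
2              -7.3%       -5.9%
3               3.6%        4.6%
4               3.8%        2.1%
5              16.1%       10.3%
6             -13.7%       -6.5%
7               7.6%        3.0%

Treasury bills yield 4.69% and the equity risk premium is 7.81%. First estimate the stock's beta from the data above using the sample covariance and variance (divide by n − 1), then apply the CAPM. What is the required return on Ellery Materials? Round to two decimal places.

Mean R_i = (9.2 − 7.3 + 3.6 + 3.8 + 16.1 − 13.7 + 7.6) / 7 = 2.7571%
Mean R_m = (4.6 − 5.9 + 4.6 + 2.1 + 10.3 − 6.5 + 3.0) / 7 = 1.7429%
Σ(R_i − R̄_i)(R_m − R̄_m) = 353.9729  ⇒  Cov = 353.9729 / 6 = 58.9955
Σ(R_m − R̄_m)² = 217.6171  ⇒  Var(R_m) = 217.6171 / 6 = 36.2695
β = Cov / Var(R_m) = 58.9955 / 36.2695 = 1.6266
E(R) = R_f + β × MRP = 4.69% + 1.6266 × 7.81% = 17.39%

17.39%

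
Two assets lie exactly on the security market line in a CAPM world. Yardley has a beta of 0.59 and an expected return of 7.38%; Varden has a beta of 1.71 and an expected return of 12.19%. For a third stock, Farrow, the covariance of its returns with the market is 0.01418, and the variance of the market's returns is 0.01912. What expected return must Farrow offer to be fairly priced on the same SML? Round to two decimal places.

MRP = (12.19% − 7.38%) / (1.71 − 0.59) = 4.2946%
R_f = 7.38% − 0.59 × 4.2946% = 4.8462%
β_Farrow = Cov / Var(R_m) = 0.01418 / 0.01912 = 0.7416
E(R_Farrow) = R_f + β × MRP = 4.8462% + 0.7416 × 4.2946% = 8.03%

8.03%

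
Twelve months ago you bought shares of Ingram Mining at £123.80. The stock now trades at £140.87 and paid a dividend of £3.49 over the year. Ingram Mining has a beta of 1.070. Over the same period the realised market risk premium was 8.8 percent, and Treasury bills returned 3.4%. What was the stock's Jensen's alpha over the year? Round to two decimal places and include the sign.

Realised HPR = (P1 + D1 − P0) / P0 = (140.87 + 3.49 − 123.80) / 123.80 = 20.56 / 123.80 = 16.6074%
CAPM required = R_f + β·MRP = 3.4% + 1.070 × 8.8% = 12.8160%
α = realised − required = 16.6074% − 12.8160% = +3.79%

+3.79%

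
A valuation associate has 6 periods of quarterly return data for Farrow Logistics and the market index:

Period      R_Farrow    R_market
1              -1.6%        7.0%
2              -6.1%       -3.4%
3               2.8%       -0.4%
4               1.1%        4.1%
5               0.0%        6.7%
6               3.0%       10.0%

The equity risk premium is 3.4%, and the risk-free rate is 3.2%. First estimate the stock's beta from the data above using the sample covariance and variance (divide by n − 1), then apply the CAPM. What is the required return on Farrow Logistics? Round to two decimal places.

4.44%

Mean R_i = (-1.6 − 6.1 + 2.8 + 1.1 + 0.0 + 3.0) / 6 = -0.1333%
Mean R_m = (7.0 − 3.4 − 0.4 + 4.1 + 6.7 + 10.0) / 6 = 4.0000%
Σ(R_i − R̄_i)(R_m − R̄_m) = 46.1300  ⇒  Cov = 46.1300 / 5 = 9.2260
Σ(R_m − R̄_m)² = 126.4200  ⇒  Var(R_m) = 126.4200 / 5 = 25.2840
β = Cov / Var(R_m) = 9.2260 / 25.2840 = 0.3649
E(R) = R_f + β × MRP = 3.2% + 0.3649 × 3.4% = 4.44%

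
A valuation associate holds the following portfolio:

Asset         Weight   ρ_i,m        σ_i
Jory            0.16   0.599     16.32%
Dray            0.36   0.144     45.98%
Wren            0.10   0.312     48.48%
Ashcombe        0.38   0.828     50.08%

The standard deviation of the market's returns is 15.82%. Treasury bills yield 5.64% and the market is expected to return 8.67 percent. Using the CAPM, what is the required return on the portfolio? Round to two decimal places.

β_Jory = 0.599 × 16.32% / 15.82% = 0.6179
β_Dray = 0.144 × 45.98% / 15.82% = 0.4185
β_Wren = 0.312 × 48.48% / 15.82% = 0.9561
β_Ashcombe = 0.828 × 50.08% / 15.82% = 2.6211
β_P = Σ w_i β_i = 0.16×0.6179 + 0.36×0.4185 + 0.10×0.9561 + 0.38×2.6211 = 1.3412
MRP = 8.67% − 5.64% = 3.03%
E(R_P) = R_f + β_P × MRP = 5.64% + 1.3412 × 3.03% = 9.70%

9.70%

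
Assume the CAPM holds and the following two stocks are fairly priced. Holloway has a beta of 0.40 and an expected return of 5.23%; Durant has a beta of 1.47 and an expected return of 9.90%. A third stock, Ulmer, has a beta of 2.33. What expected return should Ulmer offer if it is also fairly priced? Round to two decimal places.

MRP (SML slope) = (9.90% − 5.23%) / (1.47 − 0.40) = 4.67% / 1.07 = 4.3645%
R_f (intercept) = 5.23% − 0.40 × 4.3645% = 3.4842%
E(R_Ulmer) = R_f + β × MRP = 3.4842% + 2.33 × 4.3645% = 13.65%

13.65%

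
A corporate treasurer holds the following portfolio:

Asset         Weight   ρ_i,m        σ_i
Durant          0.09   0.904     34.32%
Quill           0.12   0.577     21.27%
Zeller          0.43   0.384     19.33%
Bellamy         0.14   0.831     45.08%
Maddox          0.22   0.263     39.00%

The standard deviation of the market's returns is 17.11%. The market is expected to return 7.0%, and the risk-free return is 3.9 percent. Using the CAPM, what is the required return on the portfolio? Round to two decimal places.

6.61%

β_Durant = 0.904 × 34.32% / 17.11% = 1.8133
β_Quill = 0.577 × 21.27% / 17.11% = 0.7173
β_Zeller = 0.384 × 19.33% / 17.11% = 0.4338
β_Bellamy = 0.831 × 45.08% / 17.11% = 2.1894
β_Maddox = 0.263 × 39.00% / 17.11% = 0.5995
β_P = Σ w_i β_i = 0.09×1.8133 + 0.12×0.7173 + 0.43×0.4338 + 0.14×2.1894 + 0.22×0.5995 = 0.8742
MRP = 7.0% − 3.9% = 3.10%
E(R_P) = R_f + β_P × MRP = 3.9% + 0.8742 × 3.1% = 6.61%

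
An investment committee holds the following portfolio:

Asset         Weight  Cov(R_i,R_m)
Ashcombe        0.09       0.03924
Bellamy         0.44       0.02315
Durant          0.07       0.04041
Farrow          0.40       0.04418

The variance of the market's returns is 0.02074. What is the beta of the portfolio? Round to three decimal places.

1.650

β_Ashcombe = 0.03924 / 0.02074 = 1.8920
β_Bellamy = 0.02315 / 0.02074 = 1.1162
β_Durant = 0.04041 / 0.02074 = 1.9484
β_Farrow = 0.04418 / 0.02074 = 2.1302
β_P = Σ w_i β_i = 0.09×1.8920 + 0.44×1.1162 + 0.07×1.9484 + 0.40×2.1302 = 1.6499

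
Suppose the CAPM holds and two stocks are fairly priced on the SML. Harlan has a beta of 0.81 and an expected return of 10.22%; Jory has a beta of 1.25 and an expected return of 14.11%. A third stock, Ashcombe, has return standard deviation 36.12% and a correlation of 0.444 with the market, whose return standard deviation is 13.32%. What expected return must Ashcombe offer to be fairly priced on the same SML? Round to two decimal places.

13.70%

MRP = (14.11% − 10.22%) / (1.25 − 0.81) = 8.8409%
R_f = 10.22% − 0.81 × 8.8409% = 3.0589%
β_Ashcombe = ρ·σ_i/σ_m = 0.444 × 36.12 / 13.32 = 1.2040
E(R_Ashcombe) = R_f + β × MRP = 3.0589% + 1.2040 × 8.8409% = 13.70%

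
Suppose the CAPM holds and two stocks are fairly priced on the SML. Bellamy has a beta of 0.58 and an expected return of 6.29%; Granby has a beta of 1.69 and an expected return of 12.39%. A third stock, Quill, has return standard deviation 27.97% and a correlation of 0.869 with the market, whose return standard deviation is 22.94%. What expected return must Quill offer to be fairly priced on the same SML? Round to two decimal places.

8.93%

MRP = (12.39% − 6.29%) / (1.69 − 0.58) = 5.4955%
R_f = 6.29% − 0.58 × 5.4955% = 3.1026%
β_Quill = ρ·σ_i/σ_m = 0.869 × 27.97 / 22.94 = 1.0595
E(R_Quill) = R_f + β × MRP = 3.1026% + 1.0595 × 5.4955% = 8.93%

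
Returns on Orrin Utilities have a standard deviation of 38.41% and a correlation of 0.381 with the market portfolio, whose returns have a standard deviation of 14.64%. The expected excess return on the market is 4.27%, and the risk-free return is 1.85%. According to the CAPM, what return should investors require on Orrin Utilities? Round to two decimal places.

β = ρ × σ_i / σ_m = 0.381 × 38.41% / 14.64% = 0.9996
E(R) = 1.85% + 0.9996 × 4.27% = 6.12%

6.12%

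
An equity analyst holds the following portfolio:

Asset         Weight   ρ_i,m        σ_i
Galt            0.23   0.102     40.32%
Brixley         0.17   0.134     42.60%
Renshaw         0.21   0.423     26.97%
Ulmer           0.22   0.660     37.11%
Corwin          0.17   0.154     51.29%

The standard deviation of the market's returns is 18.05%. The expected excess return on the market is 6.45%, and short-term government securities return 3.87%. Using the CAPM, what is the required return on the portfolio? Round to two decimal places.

7.82%

β_Galt = 0.102 × 40.32% / 18.05% = 0.2278
β_Brixley = 0.134 × 42.60% / 18.05% = 0.3163
β_Renshaw = 0.423 × 26.97% / 18.05% = 0.6320
β_Ulmer = 0.660 × 37.11% / 18.05% = 1.3569
β_Corwin = 0.154 × 51.29% / 18.05% = 0.4376
β_P = Σ w_i β_i = 0.23×0.2278 + 0.17×0.3163 + 0.21×0.6320 + 0.22×1.3569 + 0.17×0.4376 = 0.6118
E(R_P) = R_f + β_P × MRP = 3.87% + 0.6118 × 6.45% = 7.82%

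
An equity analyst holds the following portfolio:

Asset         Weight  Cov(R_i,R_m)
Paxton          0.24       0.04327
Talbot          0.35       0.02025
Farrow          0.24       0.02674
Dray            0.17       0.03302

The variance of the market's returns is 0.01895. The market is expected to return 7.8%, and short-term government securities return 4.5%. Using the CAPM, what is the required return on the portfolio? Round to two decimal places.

9.64%

β_Paxton = 0.04327 / 0.01895 = 2.2834
β_Talbot = 0.02025 / 0.01895 = 1.0686
β_Farrow = 0.02674 / 0.01895 = 1.4111
β_Dray = 0.03302 / 0.01895 = 1.7425
β_P = Σ w_i β_i = 0.24×2.2834 + 0.35×1.0686 + 0.24×1.4111 + 0.17×1.7425 = 1.5569
MRP = 7.8% − 4.5% = 3.30%
E(R_P) = R_f + β_P × MRP = 4.5% + 1.5569 × 3.3% = 9.64%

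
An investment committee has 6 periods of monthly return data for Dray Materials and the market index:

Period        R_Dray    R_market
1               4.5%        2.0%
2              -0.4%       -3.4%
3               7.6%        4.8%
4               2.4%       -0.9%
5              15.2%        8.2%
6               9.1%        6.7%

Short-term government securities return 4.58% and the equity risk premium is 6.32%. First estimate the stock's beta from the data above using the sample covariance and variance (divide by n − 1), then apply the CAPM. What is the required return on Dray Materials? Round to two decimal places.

Mean R_i = (4.5 − 0.4 + 7.6 + 2.4 + 15.2 + 9.1) / 6 = 6.4000%
Mean R_m = (2.0 − 3.4 + 4.8 − 0.9 + 8.2 + 6.7) / 6 = 2.9000%
Σ(R_i − R̄_i)(R_m − R̄_m) = 118.9300  ⇒  Cov = 118.9300 / 5 = 23.7860
Σ(R_m − R̄_m)² = 101.0800  ⇒  Var(R_m) = 101.0800 / 5 = 20.2160
β = Cov / Var(R_m) = 23.7860 / 20.2160 = 1.1766
E(R) = R_f + β × MRP = 4.58% + 1.1766 × 6.32% = 12.02%

12.02%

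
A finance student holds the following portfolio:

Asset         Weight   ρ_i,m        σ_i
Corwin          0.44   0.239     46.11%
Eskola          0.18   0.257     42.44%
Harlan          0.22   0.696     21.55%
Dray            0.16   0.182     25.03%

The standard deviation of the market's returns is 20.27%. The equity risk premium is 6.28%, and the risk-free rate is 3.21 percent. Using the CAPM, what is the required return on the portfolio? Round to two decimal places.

6.57%

β_Corwin = 0.239 × 46.11% / 20.27% = 0.5437
β_Eskola = 0.257 × 42.44% / 20.27% = 0.5381
β_Harlan = 0.696 × 21.55% / 20.27% = 0.7400
β_Dray = 0.182 × 25.03% / 20.27% = 0.2247
β_P = Σ w_i β_i = 0.44×0.5437 + 0.18×0.5381 + 0.22×0.7400 + 0.16×0.2247 = 0.5348
E(R_P) = R_f + β_P × MRP = 3.21% + 0.5348 × 6.28% = 6.57%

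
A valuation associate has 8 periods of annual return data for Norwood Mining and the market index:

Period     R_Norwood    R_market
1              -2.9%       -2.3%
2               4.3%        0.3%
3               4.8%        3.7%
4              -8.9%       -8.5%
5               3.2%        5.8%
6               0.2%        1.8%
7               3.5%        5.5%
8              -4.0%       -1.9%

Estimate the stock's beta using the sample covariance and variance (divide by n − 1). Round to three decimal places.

Mean R_i = (-2.9 + 4.3 + 4.8 − 8.9 + 3.2 + 0.2 + 3.5 − 4.0) / 8 = 0.0250%
Mean R_m = (-2.3 + 0.3 + 3.7 − 8.5 + 5.8 + 1.8 + 5.5 − 1.9) / 8 = 0.5500%
Σ(R_i − R̄_i)(R_m − R̄_m) = 147.0300  ⇒  Cov = 147.0300 / 7 = 21.0043
Σ(R_m − R̄_m)² = 159.6400  ⇒  Var(R_m) = 159.6400 / 7 = 22.8057
β = Cov / Var(R_m) = 21.0043 / 22.8057 = 0.9210

0.921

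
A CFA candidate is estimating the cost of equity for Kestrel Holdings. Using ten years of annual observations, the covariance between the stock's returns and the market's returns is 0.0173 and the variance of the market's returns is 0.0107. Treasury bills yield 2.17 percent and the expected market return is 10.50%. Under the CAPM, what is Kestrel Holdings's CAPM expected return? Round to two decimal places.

15.64%

β = Cov(R_i, R_m) / Var(R_m) = 0.0173 / 0.0107 = 1.6168
MRP = 10.50% − 2.17% = 8.33%
E(R) = R_f + β × MRP = 2.17% + 1.6168 × 8.33% = 15.64%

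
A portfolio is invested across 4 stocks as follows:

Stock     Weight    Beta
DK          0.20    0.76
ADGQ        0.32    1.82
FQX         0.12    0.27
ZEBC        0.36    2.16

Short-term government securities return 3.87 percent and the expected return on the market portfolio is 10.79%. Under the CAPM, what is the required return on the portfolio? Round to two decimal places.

β_P = Σ w_i β_i = 0.20×0.76 + 0.32×1.82 + 0.12×0.27 + 0.36×2.16 = 1.5444
MRP = 10.79% − 3.87% = 6.92%
E(R_P) = R_f + β_P × MRP = 3.87% + 1.5444 × 6.92% = 14.56%

14.56%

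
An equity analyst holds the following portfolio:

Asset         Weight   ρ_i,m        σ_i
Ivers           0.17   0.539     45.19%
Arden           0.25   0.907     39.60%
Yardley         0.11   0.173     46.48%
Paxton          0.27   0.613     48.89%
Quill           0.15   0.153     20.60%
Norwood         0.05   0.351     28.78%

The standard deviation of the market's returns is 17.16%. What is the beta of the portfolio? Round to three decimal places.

β_Ivers = 0.539 × 45.19% / 17.16% = 1.4194
β_Arden = 0.907 × 39.60% / 17.16% = 2.0931
β_Yardley = 0.173 × 46.48% / 17.16% = 0.4686
β_Paxton = 0.613 × 48.89% / 17.16% = 1.7465
β_Quill = 0.153 × 20.60% / 17.16% = 0.1837
β_Norwood = 0.351 × 28.78% / 17.16% = 0.5887
β_P = Σ w_i β_i = 0.17×1.4194 + 0.25×2.0931 + 0.11×0.4686 + 0.27×1.7465 + 0.15×0.1837 + 0.05×0.5887 = 1.3447

1.345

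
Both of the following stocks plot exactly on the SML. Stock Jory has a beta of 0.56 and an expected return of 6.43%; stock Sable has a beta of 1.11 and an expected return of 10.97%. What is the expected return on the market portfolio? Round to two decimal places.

10.06%

Both satisfy E(R) = R_f + β·MRP, so the slope of the SML is
MRP = (10.97% − 6.43%) / (1.11 − 0.56) = 4.54% / 0.55 = 8.2545%
R_f = E(R_Jory) − β_Jory·MRP = 6.43% − 0.56 × 8.2545% = 1.8075%
E(R_m) = R_f + MRP = 1.8075% + 8.2545% = 10.06%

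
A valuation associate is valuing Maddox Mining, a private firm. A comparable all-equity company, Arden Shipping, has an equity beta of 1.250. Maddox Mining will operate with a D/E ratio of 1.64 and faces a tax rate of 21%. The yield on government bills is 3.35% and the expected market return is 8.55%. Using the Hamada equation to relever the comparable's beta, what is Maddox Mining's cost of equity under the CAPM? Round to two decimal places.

18.27%

β_L = β_U × [1 + (1 − t)(D/E)] = 1.250 × [1 + (1 − 0.21) × 1.64]
    = 1.250 × [1 + 0.79 × 1.64] = 1.250 × 2.2956 = 2.8695
MRP = 8.55% − 3.35% = 5.20%
E(R) = R_f + β_L × MRP = 3.35% + 2.8695 × 5.20% = 18.27%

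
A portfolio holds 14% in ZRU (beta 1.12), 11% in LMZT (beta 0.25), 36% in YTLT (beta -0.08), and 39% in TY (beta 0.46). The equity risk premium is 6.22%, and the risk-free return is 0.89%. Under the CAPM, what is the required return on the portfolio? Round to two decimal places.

β_P = Σ w_i β_i = 0.14×1.12 + 0.11×0.25 + 0.36×-0.08 + 0.39×0.46 = 0.3349
E(R_P) = R_f + β_P × MRP = 0.89% + 0.3349 × 6.22% = 2.97%

2.97%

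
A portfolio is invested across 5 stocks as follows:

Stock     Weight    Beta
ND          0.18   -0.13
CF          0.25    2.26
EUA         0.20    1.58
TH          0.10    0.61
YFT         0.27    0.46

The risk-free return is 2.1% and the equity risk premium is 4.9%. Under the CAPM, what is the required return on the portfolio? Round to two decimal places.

7.21%

β_P = Σ w_i β_i = 0.18×-0.13 + 0.25×2.26 + 0.20×1.58 + 0.10×0.61 + 0.27×0.46 = 1.0428
E(R_P) = R_f + β_P × MRP = 2.1% + 1.0428 × 4.9% = 7.21%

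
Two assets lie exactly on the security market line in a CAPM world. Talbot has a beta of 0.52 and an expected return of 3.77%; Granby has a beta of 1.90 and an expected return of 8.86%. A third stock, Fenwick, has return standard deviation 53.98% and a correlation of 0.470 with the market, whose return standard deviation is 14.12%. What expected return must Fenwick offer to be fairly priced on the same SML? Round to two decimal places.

8.48%

MRP = (8.86% − 3.77%) / (1.90 − 0.52) = 3.6884%
R_f = 3.77% − 0.52 × 3.6884% = 1.8520%
β_Fenwick = ρ·σ_i/σ_m = 0.470 × 53.98 / 14.12 = 1.7968
E(R_Fenwick) = R_f + β × MRP = 1.8520% + 1.7968 × 3.6884% = 8.48%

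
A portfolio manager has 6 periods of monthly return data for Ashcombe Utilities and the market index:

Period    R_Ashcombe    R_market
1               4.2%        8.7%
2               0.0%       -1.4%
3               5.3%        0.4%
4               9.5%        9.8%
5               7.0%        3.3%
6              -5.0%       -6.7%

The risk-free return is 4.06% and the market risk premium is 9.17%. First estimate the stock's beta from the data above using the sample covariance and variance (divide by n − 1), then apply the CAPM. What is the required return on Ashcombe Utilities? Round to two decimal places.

Mean R_i = (4.2 + 0.0 + 5.3 + 9.5 + 7.0 − 5.0) / 6 = 3.5000%
Mean R_m = (8.7 − 1.4 + 0.4 + 9.8 + 3.3 − 6.7) / 6 = 2.3500%
Σ(R_i − R̄_i)(R_m − R̄_m) = 139.0100  ⇒  Cov = 139.0100 / 5 = 27.8020
Σ(R_m − R̄_m)² = 196.4950  ⇒  Var(R_m) = 196.4950 / 5 = 39.2990
β = Cov / Var(R_m) = 27.8020 / 39.2990 = 0.7074
E(R) = R_f + β × MRP = 4.06% + 0.7074 × 9.17% = 10.55%

10.55%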